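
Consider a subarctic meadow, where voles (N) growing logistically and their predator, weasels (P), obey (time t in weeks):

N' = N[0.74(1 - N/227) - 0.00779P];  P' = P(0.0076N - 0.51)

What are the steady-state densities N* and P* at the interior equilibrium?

From dP/dt = 0 with P > 0: 0.0076N* = 0.51, so N* = 67.1.
Substitute into dN/dt = 0: 0.74(1 - 67.1/227) = 0.00779P*.
The bracket is 0.704, giving P* = 0.521/0.00779 = 66.9.

N* ≈ 67.1, P* ≈ 66.9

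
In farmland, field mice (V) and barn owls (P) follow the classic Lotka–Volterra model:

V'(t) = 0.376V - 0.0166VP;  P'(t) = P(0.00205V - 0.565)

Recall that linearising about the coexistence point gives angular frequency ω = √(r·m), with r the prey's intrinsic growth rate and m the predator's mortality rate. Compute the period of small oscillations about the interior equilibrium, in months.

T ≈ 13.6 months

Here r = 0.376 and m = 0.565, so r·m = 0.212.
ω = √0.212 = 0.461 per month, hence T = 2π/ω ≈ 13.6 months.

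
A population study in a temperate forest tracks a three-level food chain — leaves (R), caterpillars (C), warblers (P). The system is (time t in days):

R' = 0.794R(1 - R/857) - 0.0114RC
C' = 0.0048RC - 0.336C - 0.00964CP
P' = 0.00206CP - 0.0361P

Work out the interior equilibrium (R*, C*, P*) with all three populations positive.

From dP/dt = 0: 0.00206C* = 0.0361, so C* = 17.5.
From dR/dt = 0: 0.794(1 - R*/857) = 0.0114·17.5, giving R* = 857·(1 - 0.252) = 641.
From dC/dt = 0: 0.0048·641 - 0.336 = 0.00964P*, so P* = 2.74/0.00964 = 285.

R* ≈ 641, C* ≈ 17.5, P* ≈ 285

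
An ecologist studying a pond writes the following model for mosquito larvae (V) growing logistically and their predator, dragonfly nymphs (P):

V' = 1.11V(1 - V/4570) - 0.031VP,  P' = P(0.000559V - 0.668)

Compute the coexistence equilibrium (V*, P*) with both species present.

V* ≈ 1190, P* ≈ 26.4

From dP/dt = 0 with P > 0: 0.000559V* = 0.668, so V* = 1190.
Substitute into dV/dt = 0: 1.11(1 - 1190/4570) = 0.031P*.
The bracket is 0.739, giving P* = 0.82/0.031 = 26.4.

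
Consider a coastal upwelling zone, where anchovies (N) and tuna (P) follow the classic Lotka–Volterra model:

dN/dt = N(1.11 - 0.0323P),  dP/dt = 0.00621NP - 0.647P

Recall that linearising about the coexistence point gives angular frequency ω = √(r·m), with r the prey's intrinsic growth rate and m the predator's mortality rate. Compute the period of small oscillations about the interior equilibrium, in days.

T ≈ 7.41 days

Here r = 1.11 and m = 0.647, so r·m = 0.718.
ω = √0.718 = 0.847 per day, hence T = 2π/ω ≈ 7.41 days.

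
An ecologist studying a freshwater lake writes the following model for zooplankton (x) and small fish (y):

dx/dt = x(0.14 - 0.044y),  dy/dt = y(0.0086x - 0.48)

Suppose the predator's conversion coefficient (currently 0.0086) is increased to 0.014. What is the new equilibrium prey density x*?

x* ≈ 34.3

At the interior fixed point, setting dy/dt = 0 with y > 0 fixes x* = (predator death rate)/(xy coefficient) — independent of the other coefficients.
With the change, x* = 0.48/0.014 = 34.3; it falls from 55.8.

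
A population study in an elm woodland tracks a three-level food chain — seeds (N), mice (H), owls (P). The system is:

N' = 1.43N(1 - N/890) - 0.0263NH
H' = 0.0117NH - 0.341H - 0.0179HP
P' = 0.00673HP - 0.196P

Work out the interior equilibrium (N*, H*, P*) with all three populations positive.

From dP/dt = 0: 0.00673H* = 0.196, so H* = 29.1.
From dN/dt = 0: 1.43(1 - N*/890) = 0.0263·29.1, giving N* = 890·(1 - 0.536) = 413.
From dH/dt = 0: 0.0117·413 - 0.341 = 0.0179P*, so P* = 4.49/0.0179 = 251.

N* ≈ 413, H* ≈ 29.1, P* ≈ 251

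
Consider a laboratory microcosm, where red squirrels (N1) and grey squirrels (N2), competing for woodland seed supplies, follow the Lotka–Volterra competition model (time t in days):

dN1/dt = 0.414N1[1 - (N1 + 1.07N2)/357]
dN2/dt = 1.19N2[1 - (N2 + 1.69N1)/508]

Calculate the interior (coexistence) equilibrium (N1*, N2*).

N1* ≈ 231, N2* ≈ 118

Setting both brackets to zero gives the nullclines N1 + 1.07N2 = 357 and 1.69N1 + N2 = 508.
Substituting N2 = 508 - 1.69N1 into the first: N1(1 - 1.07·1.69) = 357 - 1.07·508.
So N1* = -187/-0.808 = 231, and then N2* = 508 - 1.69·231 = 118.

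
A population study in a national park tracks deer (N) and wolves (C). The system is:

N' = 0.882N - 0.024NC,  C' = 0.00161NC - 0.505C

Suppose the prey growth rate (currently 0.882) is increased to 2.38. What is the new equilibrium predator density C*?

At the interior fixed point, setting dN/dt = 0 with N > 0 fixes C* = (prey growth rate)/(NC coefficient) — independent of the other coefficients.
With the change, C* = 2.38/0.024 = 99.2; it rises from 36.8.

C* ≈ 99.2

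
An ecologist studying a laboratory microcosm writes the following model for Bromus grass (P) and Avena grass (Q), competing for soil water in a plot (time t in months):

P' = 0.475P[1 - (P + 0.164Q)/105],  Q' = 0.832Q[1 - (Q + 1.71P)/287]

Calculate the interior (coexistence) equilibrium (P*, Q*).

Setting both brackets to zero gives the nullclines P + 0.164Q = 105 and 1.71P + Q = 287.
Substituting Q = 287 - 1.71P into the first: P(1 - 0.164·1.71) = 105 - 0.164·287.
So P* = 57.9/0.72 = 80.5, and then Q* = 287 - 1.71·80.5 = 149.

P* ≈ 80.5, Q* ≈ 149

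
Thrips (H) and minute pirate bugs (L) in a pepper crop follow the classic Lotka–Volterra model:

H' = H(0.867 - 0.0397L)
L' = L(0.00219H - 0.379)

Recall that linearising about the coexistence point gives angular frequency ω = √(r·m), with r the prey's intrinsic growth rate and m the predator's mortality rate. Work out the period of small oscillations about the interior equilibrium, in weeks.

Here r = 0.867 and m = 0.379, so r·m = 0.329.
ω = √0.329 = 0.573 per week, hence T = 2π/ω ≈ 11 weeks.

T ≈ 11 weeks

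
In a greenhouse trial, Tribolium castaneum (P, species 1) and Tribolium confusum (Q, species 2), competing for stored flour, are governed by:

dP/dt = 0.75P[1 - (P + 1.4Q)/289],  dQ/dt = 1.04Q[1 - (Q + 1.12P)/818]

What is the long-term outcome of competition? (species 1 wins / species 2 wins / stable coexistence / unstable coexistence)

Compare the nullcline intercepts: K1/α12 = 289/1.4 = 206 < K2 = 818; K2/α21 = 818/1.12 = 730 > K1 = 289.
Since the inequalities point opposite ways, species 2 can invade but species 1 cannot.

species 2 excludes species 1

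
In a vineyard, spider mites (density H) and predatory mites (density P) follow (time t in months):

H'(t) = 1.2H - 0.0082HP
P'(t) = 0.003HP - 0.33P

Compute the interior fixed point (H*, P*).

Set dP/dt = 0 with P > 0: 0.003H - 0.33 = 0, so H* = 0.33/0.003 = 110.
Set dH/dt = 0 with H > 0: 1.2 - 0.0082P = 0, so P* = 1.2/0.0082 = 146.

H* ≈ 110, P* ≈ 146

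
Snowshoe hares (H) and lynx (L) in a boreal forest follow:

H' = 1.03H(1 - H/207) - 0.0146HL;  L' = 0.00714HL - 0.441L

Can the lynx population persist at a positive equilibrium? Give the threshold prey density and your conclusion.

The predator equation gives dL/dt > 0 only when H > 0.441/0.00714 = 61.8.
Without the predator, H → K = 207. Since 207 > 61.8, the predator can invade and persist.

Threshold H = 61.8; K > 61.8, so yes, the predator persists.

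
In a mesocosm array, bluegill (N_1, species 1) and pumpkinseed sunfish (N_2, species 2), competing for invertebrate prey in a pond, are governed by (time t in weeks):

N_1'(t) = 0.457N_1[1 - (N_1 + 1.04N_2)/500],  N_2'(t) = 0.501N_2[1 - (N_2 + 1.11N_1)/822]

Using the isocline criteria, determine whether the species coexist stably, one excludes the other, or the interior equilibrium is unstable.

Compare the nullcline intercepts: K1/α12 = 500/1.04 = 481 < K2 = 822; K2/α21 = 822/1.11 = 741 > K1 = 500.
Since the inequalities point opposite ways, species 2 can invade but species 1 cannot.

species 2 excludes species 1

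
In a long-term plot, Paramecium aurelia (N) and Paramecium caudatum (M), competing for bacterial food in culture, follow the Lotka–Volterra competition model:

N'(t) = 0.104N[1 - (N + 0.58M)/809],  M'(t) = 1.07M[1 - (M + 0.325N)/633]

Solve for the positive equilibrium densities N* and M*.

Setting both brackets to zero gives the nullclines N + 0.58M = 809 and 0.325N + M = 633.
Substituting M = 633 - 0.325N into the first: N(1 - 0.58·0.325) = 809 - 0.58·633.
So N* = 442/0.811 = 544, and then M* = 633 - 0.325·544 = 456.

N* ≈ 544, M* ≈ 456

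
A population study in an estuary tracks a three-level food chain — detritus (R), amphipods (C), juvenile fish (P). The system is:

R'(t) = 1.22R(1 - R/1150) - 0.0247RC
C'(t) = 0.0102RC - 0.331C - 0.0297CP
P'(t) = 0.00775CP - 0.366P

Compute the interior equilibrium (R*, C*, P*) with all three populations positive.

From dP/dt = 0: 0.00775C* = 0.366, so C* = 47.2.
From dR/dt = 0: 1.22(1 - R*/1150) = 0.0247·47.2, giving R* = 1150·(1 - 0.956) = 50.5.
From dC/dt = 0: 0.0102·50.5 - 0.331 = 0.0297P*, so P* = 0.184/0.0297 = 6.18.

R* ≈ 50.5, C* ≈ 47.2, P* ≈ 6.18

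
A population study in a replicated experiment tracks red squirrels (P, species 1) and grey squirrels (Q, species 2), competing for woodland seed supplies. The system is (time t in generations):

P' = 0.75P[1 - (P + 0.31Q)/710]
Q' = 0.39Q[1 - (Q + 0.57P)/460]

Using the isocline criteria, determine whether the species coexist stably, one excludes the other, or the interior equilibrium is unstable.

stable coexistence

Compare the nullcline intercepts: K1/α12 = 710/0.31 = 2290 > K2 = 460; K2/α21 = 460/0.57 = 807 > K1 = 710.
Since both inequalities hold, each species can invade when rare, so the interior equilibrium is stable.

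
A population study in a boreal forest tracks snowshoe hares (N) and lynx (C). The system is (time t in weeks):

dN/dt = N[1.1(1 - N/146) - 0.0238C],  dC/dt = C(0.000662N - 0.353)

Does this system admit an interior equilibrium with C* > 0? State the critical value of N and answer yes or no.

Threshold N = 533; K < 533, so no, the predator goes extinct.

The predator equation gives dC/dt > 0 only when N > 0.353/0.000662 = 533.
Without the predator, N → K = 146. Since 146 < 533, the predator cannot invade.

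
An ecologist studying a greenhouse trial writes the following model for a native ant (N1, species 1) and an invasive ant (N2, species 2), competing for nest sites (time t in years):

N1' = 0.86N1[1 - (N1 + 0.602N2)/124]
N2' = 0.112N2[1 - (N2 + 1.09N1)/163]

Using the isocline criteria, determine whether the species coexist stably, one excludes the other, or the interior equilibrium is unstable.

stable coexistence

Compare the nullcline intercepts: K1/α12 = 124/0.602 = 206 > K2 = 163; K2/α21 = 163/1.09 = 150 > K1 = 124.
Since both inequalities hold, each species can invade when rare, so the interior equilibrium is stable.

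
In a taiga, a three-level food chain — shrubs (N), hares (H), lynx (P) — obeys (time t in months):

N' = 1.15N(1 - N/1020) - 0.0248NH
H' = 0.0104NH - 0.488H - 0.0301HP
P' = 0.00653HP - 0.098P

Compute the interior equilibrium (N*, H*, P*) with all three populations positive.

N* ≈ 690, H* ≈ 15, P* ≈ 222

From dP/dt = 0: 0.00653H* = 0.098, so H* = 15.
From dN/dt = 0: 1.15(1 - N*/1020) = 0.0248·15, giving N* = 1020·(1 - 0.324) = 690.
From dH/dt = 0: 0.0104·690 - 0.488 = 0.0301P*, so P* = 6.69/0.0301 = 222.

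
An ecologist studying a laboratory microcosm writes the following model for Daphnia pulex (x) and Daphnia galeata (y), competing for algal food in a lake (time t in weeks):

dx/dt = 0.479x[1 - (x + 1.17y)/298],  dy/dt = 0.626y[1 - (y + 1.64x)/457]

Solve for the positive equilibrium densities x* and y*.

Setting both brackets to zero gives the nullclines x + 1.17y = 298 and 1.64x + y = 457.
Substituting y = 457 - 1.64x into the first: x(1 - 1.17·1.64) = 298 - 1.17·457.
So x* = -237/-0.919 = 258, and then y* = 457 - 1.64·258 = 34.5.

x* ≈ 258, y* ≈ 34.5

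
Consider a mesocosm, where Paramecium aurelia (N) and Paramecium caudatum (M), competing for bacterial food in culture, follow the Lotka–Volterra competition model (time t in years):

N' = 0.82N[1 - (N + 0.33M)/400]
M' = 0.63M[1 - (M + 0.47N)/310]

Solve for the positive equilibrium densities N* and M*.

N* ≈ 352, M* ≈ 144

Setting both brackets to zero gives the nullclines N + 0.33M = 400 and 0.47N + M = 310.
Substituting M = 310 - 0.47N into the first: N(1 - 0.33·0.47) = 400 - 0.33·310.
So N* = 298/0.845 = 352, and then M* = 310 - 0.47·352 = 144.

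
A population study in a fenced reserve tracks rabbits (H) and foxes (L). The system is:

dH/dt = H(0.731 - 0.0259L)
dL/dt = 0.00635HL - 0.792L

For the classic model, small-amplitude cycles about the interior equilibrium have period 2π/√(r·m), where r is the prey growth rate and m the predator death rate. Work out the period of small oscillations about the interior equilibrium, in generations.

Here r = 0.731 and m = 0.792, so r·m = 0.579.
ω = √0.579 = 0.761 per generation, hence T = 2π/ω ≈ 8.26 generations.

T ≈ 8.26 generations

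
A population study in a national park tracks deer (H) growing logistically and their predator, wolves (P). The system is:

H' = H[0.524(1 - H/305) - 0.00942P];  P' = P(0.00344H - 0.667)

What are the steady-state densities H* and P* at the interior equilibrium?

From dP/dt = 0 with P > 0: 0.00344H* = 0.667, so H* = 194.
Substitute into dH/dt = 0: 0.524(1 - 194/305) = 0.00942P*.
The bracket is 0.364, giving P* = 0.191/0.00942 = 20.3.

H* ≈ 194, P* ≈ 20.3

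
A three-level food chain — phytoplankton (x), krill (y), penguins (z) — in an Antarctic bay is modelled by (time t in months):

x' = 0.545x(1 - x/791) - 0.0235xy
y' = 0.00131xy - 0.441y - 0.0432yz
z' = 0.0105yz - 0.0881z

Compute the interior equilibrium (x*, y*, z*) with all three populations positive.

From dz/dt = 0: 0.0105y* = 0.0881, so y* = 8.39.
From dx/dt = 0: 0.545(1 - x*/791) = 0.0235·8.39, giving x* = 791·(1 - 0.362) = 505.
From dy/dt = 0: 0.00131·505 - 0.441 = 0.0432z*, so z* = 0.22/0.0432 = 5.1.

x* ≈ 505, y* ≈ 8.39, z* ≈ 5.1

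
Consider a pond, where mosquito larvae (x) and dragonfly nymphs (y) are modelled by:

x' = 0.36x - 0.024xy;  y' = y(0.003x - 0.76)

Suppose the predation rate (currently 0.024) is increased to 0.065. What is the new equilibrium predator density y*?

y* ≈ 5.54

At the interior fixed point, setting dx/dt = 0 with x > 0 fixes y* = (prey growth rate)/(xy coefficient) — independent of the other coefficients.
With the change, y* = 0.36/0.065 = 5.54; it falls from 15.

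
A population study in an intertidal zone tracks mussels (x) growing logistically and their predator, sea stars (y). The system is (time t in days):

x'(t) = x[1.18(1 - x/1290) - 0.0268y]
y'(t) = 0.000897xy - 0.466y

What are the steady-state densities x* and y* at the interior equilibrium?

From dy/dt = 0 with y > 0: 0.000897x* = 0.466, so x* = 520.
Substitute into dx/dt = 0: 1.18(1 - 520/1290) = 0.0268y*.
The bracket is 0.597, giving y* = 0.705/0.0268 = 26.3.

x* ≈ 520, y* ≈ 26.3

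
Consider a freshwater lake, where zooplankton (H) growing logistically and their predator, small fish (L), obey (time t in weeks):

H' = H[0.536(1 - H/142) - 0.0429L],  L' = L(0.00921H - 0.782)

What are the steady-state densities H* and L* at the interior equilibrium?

H* ≈ 84.9, L* ≈ 5.02

From dL/dt = 0 with L > 0: 0.00921H* = 0.782, so H* = 84.9.
Substitute into dH/dt = 0: 0.536(1 - 84.9/142) = 0.0429L*.
The bracket is 0.402, giving L* = 0.216/0.0429 = 5.02.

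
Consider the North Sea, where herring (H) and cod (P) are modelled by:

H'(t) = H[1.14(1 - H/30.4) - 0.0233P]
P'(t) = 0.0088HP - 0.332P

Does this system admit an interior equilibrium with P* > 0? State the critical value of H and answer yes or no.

The predator equation gives dP/dt > 0 only when H > 0.332/0.0088 = 37.7.
Without the predator, H → K = 30.4. Since 30.4 < 37.7, the predator cannot invade.

Threshold H = 37.7; K < 37.7, so no, the predator goes extinct.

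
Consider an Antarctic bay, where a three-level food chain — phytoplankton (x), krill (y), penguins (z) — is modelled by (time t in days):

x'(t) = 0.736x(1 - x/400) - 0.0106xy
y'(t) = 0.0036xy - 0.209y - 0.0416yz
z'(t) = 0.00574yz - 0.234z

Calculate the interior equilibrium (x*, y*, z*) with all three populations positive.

From dz/dt = 0: 0.00574y* = 0.234, so y* = 40.8.
From dx/dt = 0: 0.736(1 - x*/400) = 0.0106·40.8, giving x* = 400·(1 - 0.587) = 165.
From dy/dt = 0: 0.0036·165 - 0.209 = 0.0416z*, so z* = 0.386/0.0416 = 9.27.

x* ≈ 165, y* ≈ 40.8, z* ≈ 9.27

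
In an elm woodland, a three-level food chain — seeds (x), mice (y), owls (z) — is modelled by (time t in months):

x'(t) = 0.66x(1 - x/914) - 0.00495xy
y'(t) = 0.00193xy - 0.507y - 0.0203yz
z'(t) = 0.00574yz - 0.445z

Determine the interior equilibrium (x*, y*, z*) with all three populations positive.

x* ≈ 383, y* ≈ 77.5, z* ≈ 11.4

From dz/dt = 0: 0.00574y* = 0.445, so y* = 77.5.
From dx/dt = 0: 0.66(1 - x*/914) = 0.00495·77.5, giving x* = 914·(1 - 0.581) = 383.
From dy/dt = 0: 0.00193·383 - 0.507 = 0.0203z*, so z* = 0.231/0.0203 = 11.4.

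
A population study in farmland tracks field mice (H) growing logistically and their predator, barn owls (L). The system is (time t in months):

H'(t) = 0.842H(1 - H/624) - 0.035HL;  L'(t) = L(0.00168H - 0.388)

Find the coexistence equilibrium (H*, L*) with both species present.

H* ≈ 231, L* ≈ 15.2

From dL/dt = 0 with L > 0: 0.00168H* = 0.388, so H* = 231.
Substitute into dH/dt = 0: 0.842(1 - 231/624) = 0.035L*.
The bracket is 0.63, giving L* = 0.53/0.035 = 15.2.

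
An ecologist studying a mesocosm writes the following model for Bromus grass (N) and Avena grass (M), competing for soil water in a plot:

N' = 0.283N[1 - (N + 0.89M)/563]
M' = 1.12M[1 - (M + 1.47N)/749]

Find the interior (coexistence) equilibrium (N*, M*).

Setting both brackets to zero gives the nullclines N + 0.89M = 563 and 1.47N + M = 749.
Substituting M = 749 - 1.47N into the first: N(1 - 0.89·1.47) = 563 - 0.89·749.
So N* = -104/-0.308 = 336, and then M* = 749 - 1.47·336 = 255.

N* ≈ 336, M* ≈ 255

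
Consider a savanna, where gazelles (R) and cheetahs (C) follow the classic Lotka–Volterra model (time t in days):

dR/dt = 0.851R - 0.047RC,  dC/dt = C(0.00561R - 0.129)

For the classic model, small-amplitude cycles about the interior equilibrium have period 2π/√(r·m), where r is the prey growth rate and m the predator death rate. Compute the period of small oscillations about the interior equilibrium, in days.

T ≈ 19 days

Here r = 0.851 and m = 0.129, so r·m = 0.11.
ω = √0.11 = 0.331 per day, hence T = 2π/ω ≈ 19 days.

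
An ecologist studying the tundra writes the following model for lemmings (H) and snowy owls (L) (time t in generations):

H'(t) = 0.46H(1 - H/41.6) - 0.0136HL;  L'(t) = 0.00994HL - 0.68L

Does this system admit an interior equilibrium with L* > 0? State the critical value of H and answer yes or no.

The predator equation gives dL/dt > 0 only when H > 0.68/0.00994 = 68.4.
Without the predator, H → K = 41.6. Since 41.6 < 68.4, the predator cannot invade.

Threshold H = 68.4; K < 68.4, so no, the predator goes extinct.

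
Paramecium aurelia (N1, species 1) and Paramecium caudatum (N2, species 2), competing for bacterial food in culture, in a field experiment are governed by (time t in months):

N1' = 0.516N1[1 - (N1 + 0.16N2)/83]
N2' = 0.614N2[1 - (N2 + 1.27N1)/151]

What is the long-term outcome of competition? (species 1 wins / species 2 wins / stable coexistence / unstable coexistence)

Compare the nullcline intercepts: K1/α12 = 83/0.16 = 519 > K2 = 151; K2/α21 = 151/1.27 = 119 > K1 = 83.
Since both inequalities hold, each species can invade when rare, so the interior equilibrium is stable.

stable coexistence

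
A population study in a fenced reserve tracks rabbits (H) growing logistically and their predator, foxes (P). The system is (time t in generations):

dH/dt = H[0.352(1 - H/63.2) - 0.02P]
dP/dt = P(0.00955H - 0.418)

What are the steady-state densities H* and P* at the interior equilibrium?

From dP/dt = 0 with P > 0: 0.00955H* = 0.418, so H* = 43.8.
Substitute into dH/dt = 0: 0.352(1 - 43.8/63.2) = 0.02P*.
The bracket is 0.307, giving P* = 0.108/0.02 = 5.41.

H* ≈ 43.8, P* ≈ 5.41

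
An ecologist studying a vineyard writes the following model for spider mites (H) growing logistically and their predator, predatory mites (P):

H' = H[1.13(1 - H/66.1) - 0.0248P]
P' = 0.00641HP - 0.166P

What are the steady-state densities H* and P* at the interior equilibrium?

H* ≈ 25.9, P* ≈ 27.7

From dP/dt = 0 with P > 0: 0.00641H* = 0.166, so H* = 25.9.
Substitute into dH/dt = 0: 1.13(1 - 25.9/66.1) = 0.0248P*.
The bracket is 0.608, giving P* = 0.687/0.0248 = 27.7.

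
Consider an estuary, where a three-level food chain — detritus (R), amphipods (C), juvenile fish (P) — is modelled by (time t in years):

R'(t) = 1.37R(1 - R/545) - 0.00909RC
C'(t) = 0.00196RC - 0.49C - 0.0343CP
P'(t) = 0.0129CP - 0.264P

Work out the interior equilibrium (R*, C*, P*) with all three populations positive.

R* ≈ 471, C* ≈ 20.5, P* ≈ 12.6

From dP/dt = 0: 0.0129C* = 0.264, so C* = 20.5.
From dR/dt = 0: 1.37(1 - R*/545) = 0.00909·20.5, giving R* = 545·(1 - 0.136) = 471.
From dC/dt = 0: 0.00196·471 - 0.49 = 0.0343P*, so P* = 0.433/0.0343 = 12.6.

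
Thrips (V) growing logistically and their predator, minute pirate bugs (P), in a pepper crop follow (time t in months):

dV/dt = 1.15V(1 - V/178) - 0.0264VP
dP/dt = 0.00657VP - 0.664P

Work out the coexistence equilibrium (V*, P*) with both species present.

V* ≈ 101, P* ≈ 18.8

From dP/dt = 0 with P > 0: 0.00657V* = 0.664, so V* = 101.
Substitute into dV/dt = 0: 1.15(1 - 101/178) = 0.0264P*.
The bracket is 0.432, giving P* = 0.497/0.0264 = 18.8.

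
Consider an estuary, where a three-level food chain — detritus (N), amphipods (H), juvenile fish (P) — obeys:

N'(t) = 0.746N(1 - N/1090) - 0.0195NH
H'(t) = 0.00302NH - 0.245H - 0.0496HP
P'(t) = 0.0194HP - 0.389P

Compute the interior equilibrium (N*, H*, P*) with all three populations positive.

From dP/dt = 0: 0.0194H* = 0.389, so H* = 20.1.
From dN/dt = 0: 0.746(1 - N*/1090) = 0.0195·20.1, giving N* = 1090·(1 - 0.524) = 519.
From dH/dt = 0: 0.00302·519 - 0.245 = 0.0496P*, so P* = 1.32/0.0496 = 26.6.

N* ≈ 519, H* ≈ 20.1, P* ≈ 26.6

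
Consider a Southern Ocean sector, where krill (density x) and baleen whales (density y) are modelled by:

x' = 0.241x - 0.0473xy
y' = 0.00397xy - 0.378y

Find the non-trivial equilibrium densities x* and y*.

x* ≈ 95.2, y* ≈ 5.1

Set dy/dt = 0 with y > 0: 0.00397x - 0.378 = 0, so x* = 0.378/0.00397 = 95.2.
Set dx/dt = 0 with x > 0: 0.241 - 0.0473y = 0, so y* = 0.241/0.0473 = 5.1.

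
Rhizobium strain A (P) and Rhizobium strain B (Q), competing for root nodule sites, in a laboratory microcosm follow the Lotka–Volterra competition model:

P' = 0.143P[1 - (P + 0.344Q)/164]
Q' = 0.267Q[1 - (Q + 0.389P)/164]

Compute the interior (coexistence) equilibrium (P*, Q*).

Setting both brackets to zero gives the nullclines P + 0.344Q = 164 and 0.389P + Q = 164.
Substituting Q = 164 - 0.389P into the first: P(1 - 0.344·0.389) = 164 - 0.344·164.
So P* = 108/0.866 = 124, and then Q* = 164 - 0.389·124 = 116.

P* ≈ 124, Q* ≈ 116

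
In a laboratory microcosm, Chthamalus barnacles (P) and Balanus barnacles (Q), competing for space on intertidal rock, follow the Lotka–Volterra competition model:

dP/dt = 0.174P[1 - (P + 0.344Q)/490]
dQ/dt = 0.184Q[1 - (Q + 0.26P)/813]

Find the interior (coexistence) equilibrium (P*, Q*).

Setting both brackets to zero gives the nullclines P + 0.344Q = 490 and 0.26P + Q = 813.
Substituting Q = 813 - 0.26P into the first: P(1 - 0.344·0.26) = 490 - 0.344·813.
So P* = 210/0.911 = 231, and then Q* = 813 - 0.26·231 = 753.

P* ≈ 231, Q* ≈ 753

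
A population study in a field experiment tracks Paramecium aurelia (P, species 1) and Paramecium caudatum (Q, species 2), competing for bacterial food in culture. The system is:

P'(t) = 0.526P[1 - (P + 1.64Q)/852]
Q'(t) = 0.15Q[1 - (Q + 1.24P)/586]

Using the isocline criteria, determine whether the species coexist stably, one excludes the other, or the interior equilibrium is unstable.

Compare the nullcline intercepts: K1/α12 = 852/1.64 = 520 < K2 = 586; K2/α21 = 586/1.24 = 473 < K1 = 852.
Since both are reversed, neither can invade when rare; the interior point is a saddle.

unstable coexistence (outcome depends on initial conditions)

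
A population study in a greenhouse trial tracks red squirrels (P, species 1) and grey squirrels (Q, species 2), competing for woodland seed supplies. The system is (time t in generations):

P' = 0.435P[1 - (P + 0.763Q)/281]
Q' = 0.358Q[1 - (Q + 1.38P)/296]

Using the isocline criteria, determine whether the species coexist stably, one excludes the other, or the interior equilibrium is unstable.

species 1 excludes species 2

Compare the nullcline intercepts: K1/α12 = 281/0.763 = 368 > K2 = 296; K2/α21 = 296/1.38 = 214 < K1 = 281.
Since the inequalities point opposite ways, species 1 can invade but species 2 cannot.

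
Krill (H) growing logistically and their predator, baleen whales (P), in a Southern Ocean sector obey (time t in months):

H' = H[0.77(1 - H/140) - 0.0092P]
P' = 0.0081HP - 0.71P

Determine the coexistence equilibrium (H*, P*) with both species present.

From dP/dt = 0 with P > 0: 0.0081H* = 0.71, so H* = 87.7.
Substitute into dH/dt = 0: 0.77(1 - 87.7/140) = 0.0092P*.
The bracket is 0.374, giving P* = 0.288/0.0092 = 31.3.

H* ≈ 87.7, P* ≈ 31.3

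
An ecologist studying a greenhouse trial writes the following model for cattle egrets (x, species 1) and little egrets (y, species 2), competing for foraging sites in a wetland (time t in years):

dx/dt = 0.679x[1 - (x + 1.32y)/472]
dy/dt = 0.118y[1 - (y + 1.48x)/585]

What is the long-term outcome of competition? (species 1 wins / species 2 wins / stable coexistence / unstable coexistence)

Compare the nullcline intercepts: K1/α12 = 472/1.32 = 358 < K2 = 585; K2/α21 = 585/1.48 = 395 < K1 = 472.
Since both are reversed, neither can invade when rare; the interior point is a saddle.

unstable coexistence (outcome depends on initial conditions)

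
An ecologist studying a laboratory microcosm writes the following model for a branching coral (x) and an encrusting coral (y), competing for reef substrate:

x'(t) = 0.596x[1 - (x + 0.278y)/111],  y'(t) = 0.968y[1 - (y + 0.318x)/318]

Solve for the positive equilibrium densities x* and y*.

Setting both brackets to zero gives the nullclines x + 0.278y = 111 and 0.318x + y = 318.
Substituting y = 318 - 0.318x into the first: x(1 - 0.278·0.318) = 111 - 0.278·318.
So x* = 22.6/0.912 = 24.8, and then y* = 318 - 0.318·24.8 = 310.

x* ≈ 24.8, y* ≈ 310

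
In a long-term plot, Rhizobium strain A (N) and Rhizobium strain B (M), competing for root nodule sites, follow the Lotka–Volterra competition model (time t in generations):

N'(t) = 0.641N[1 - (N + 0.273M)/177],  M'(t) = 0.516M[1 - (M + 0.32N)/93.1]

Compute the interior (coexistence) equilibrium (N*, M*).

Setting both brackets to zero gives the nullclines N + 0.273M = 177 and 0.32N + M = 93.1.
Substituting M = 93.1 - 0.32N into the first: N(1 - 0.273·0.32) = 177 - 0.273·93.1.
So N* = 152/0.913 = 166, and then M* = 93.1 - 0.32·166 = 40.

N* ≈ 166, M* ≈ 40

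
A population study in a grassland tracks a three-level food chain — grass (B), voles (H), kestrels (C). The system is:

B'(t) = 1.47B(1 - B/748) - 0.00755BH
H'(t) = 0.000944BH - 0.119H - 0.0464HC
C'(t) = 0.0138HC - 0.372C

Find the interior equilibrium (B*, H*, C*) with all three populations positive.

B* ≈ 644, H* ≈ 27, C* ≈ 10.5

From dC/dt = 0: 0.0138H* = 0.372, so H* = 27.
From dB/dt = 0: 1.47(1 - B*/748) = 0.00755·27, giving B* = 748·(1 - 0.138) = 644.
From dH/dt = 0: 0.000944·644 - 0.119 = 0.0464C*, so C* = 0.489/0.0464 = 10.5.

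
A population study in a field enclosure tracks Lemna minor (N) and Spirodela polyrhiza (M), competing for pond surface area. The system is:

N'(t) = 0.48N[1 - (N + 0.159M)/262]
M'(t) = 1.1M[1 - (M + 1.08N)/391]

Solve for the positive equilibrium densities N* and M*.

N* ≈ 241, M* ≈ 130

Setting both brackets to zero gives the nullclines N + 0.159M = 262 and 1.08N + M = 391.
Substituting M = 391 - 1.08N into the first: N(1 - 0.159·1.08) = 262 - 0.159·391.
So N* = 200/0.828 = 241, and then M* = 391 - 1.08·241 = 130.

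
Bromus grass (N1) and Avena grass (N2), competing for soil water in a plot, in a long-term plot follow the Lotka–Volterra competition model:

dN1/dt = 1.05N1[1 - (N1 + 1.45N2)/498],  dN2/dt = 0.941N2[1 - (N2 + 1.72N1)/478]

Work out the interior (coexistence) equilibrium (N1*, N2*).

Setting both brackets to zero gives the nullclines N1 + 1.45N2 = 498 and 1.72N1 + N2 = 478.
Substituting N2 = 478 - 1.72N1 into the first: N1(1 - 1.45·1.72) = 498 - 1.45·478.
So N1* = -195/-1.49 = 131, and then N2* = 478 - 1.72·131 = 253.

N1* ≈ 131, N2* ≈ 253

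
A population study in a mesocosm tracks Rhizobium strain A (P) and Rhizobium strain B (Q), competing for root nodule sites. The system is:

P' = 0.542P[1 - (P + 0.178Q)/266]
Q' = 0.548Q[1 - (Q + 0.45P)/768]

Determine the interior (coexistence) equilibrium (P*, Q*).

Setting both brackets to zero gives the nullclines P + 0.178Q = 266 and 0.45P + Q = 768.
Substituting Q = 768 - 0.45P into the first: P(1 - 0.178·0.45) = 266 - 0.178·768.
So P* = 129/0.92 = 141, and then Q* = 768 - 0.45·141 = 705.

P* ≈ 141, Q* ≈ 705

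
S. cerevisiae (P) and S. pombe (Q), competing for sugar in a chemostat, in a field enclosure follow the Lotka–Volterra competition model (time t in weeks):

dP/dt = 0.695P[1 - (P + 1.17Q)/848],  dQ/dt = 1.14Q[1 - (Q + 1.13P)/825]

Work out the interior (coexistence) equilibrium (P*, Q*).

P* ≈ 364, Q* ≈ 414

Setting both brackets to zero gives the nullclines P + 1.17Q = 848 and 1.13P + Q = 825.
Substituting Q = 825 - 1.13P into the first: P(1 - 1.17·1.13) = 848 - 1.17·825.
So P* = -117/-0.322 = 364, and then Q* = 825 - 1.13·364 = 414.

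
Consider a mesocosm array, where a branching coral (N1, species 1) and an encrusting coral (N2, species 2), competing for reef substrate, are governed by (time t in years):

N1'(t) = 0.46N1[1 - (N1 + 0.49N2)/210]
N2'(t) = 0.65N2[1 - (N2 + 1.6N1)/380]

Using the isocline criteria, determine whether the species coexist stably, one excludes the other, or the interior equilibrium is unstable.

stable coexistence

Compare the nullcline intercepts: K1/α12 = 210/0.49 = 429 > K2 = 380; K2/α21 = 380/1.6 = 238 > K1 = 210.
Since both inequalities hold, each species can invade when rare, so the interior equilibrium is stable.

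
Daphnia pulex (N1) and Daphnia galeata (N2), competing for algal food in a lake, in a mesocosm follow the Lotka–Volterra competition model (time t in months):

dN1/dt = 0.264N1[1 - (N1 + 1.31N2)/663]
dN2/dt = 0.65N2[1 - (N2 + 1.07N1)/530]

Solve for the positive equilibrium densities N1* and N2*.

N1* ≈ 77.9, N2* ≈ 447

Setting both brackets to zero gives the nullclines N1 + 1.31N2 = 663 and 1.07N1 + N2 = 530.
Substituting N2 = 530 - 1.07N1 into the first: N1(1 - 1.31·1.07) = 663 - 1.31·530.
So N1* = -31.3/-0.402 = 77.9, and then N2* = 530 - 1.07·77.9 = 447.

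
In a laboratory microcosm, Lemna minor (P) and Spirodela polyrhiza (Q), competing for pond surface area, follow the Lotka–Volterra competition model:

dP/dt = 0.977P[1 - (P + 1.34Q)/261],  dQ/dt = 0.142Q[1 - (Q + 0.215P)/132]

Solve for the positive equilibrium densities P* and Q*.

Setting both brackets to zero gives the nullclines P + 1.34Q = 261 and 0.215P + Q = 132.
Substituting Q = 132 - 0.215P into the first: P(1 - 1.34·0.215) = 261 - 1.34·132.
So P* = 84.1/0.712 = 118, and then Q* = 132 - 0.215·118 = 107.

P* ≈ 118, Q* ≈ 107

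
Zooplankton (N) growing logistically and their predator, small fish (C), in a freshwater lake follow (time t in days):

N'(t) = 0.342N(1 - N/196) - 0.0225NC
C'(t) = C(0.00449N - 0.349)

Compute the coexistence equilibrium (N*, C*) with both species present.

From dC/dt = 0 with C > 0: 0.00449N* = 0.349, so N* = 77.7.
Substitute into dN/dt = 0: 0.342(1 - 77.7/196) = 0.0225C*.
The bracket is 0.603, giving C* = 0.206/0.0225 = 9.17.

N* ≈ 77.7, C* ≈ 9.17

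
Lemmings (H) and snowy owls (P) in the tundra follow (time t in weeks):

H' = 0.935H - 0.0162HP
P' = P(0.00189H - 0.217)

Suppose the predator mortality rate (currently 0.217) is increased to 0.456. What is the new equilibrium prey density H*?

H* ≈ 241

At the interior fixed point, setting dP/dt = 0 with P > 0 fixes H* = (predator death rate)/(HP coefficient) — independent of the other coefficients.
With the change, H* = 0.456/0.00189 = 241; it rises from 115.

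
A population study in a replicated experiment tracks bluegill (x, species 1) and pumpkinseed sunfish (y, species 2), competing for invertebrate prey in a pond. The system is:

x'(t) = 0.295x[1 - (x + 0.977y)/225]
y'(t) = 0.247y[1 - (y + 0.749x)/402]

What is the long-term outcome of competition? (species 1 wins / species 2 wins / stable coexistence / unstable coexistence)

species 2 excludes species 1

Compare the nullcline intercepts: K1/α12 = 225/0.977 = 230 < K2 = 402; K2/α21 = 402/0.749 = 537 > K1 = 225.
Since the inequalities point opposite ways, species 2 can invade but species 1 cannot.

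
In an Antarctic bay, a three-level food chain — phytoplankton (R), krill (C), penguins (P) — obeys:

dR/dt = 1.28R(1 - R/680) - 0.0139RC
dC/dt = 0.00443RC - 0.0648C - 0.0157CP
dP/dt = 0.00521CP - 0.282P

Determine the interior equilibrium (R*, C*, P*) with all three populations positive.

R* ≈ 280, C* ≈ 54.1, P* ≈ 75

From dP/dt = 0: 0.00521C* = 0.282, so C* = 54.1.
From dR/dt = 0: 1.28(1 - R*/680) = 0.0139·54.1, giving R* = 680·(1 - 0.588) = 280.
From dC/dt = 0: 0.00443·280 - 0.0648 = 0.0157P*, so P* = 1.18/0.0157 = 75.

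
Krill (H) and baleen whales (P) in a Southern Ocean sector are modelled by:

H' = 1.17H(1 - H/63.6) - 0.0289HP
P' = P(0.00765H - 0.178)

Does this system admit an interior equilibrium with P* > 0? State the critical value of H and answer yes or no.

The predator equation gives dP/dt > 0 only when H > 0.178/0.00765 = 23.3.
Without the predator, H → K = 63.6. Since 63.6 > 23.3, the predator can invade and persist.

Threshold H = 23.3; K > 23.3, so yes, the predator persists.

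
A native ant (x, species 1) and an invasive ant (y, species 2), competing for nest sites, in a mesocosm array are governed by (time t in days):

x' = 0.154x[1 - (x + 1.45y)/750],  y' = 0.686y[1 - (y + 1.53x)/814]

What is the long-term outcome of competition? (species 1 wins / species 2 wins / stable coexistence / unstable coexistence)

unstable coexistence (outcome depends on initial conditions)

Compare the nullcline intercepts: K1/α12 = 750/1.45 = 517 < K2 = 814; K2/α21 = 814/1.53 = 532 < K1 = 750.
Since both are reversed, neither can invade when rare; the interior point is a saddle.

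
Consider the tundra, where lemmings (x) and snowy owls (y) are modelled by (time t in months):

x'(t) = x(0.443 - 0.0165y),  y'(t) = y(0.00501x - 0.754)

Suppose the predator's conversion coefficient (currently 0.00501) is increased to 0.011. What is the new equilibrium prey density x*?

x* ≈ 68.5

At the interior fixed point, setting dy/dt = 0 with y > 0 fixes x* = (predator death rate)/(xy coefficient) — independent of the other coefficients.
With the change, x* = 0.754/0.011 = 68.5; it falls from 150.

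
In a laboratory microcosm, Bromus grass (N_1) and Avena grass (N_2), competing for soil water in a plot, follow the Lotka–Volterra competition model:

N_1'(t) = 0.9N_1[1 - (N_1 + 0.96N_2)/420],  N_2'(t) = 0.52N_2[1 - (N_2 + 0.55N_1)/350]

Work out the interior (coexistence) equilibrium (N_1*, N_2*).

N_1* ≈ 178, N_2* ≈ 252

Setting both brackets to zero gives the nullclines N_1 + 0.96N_2 = 420 and 0.55N_1 + N_2 = 350.
Substituting N_2 = 350 - 0.55N_1 into the first: N_1(1 - 0.96·0.55) = 420 - 0.96·350.
So N_1* = 84/0.472 = 178, and then N_2* = 350 - 0.55·178 = 252.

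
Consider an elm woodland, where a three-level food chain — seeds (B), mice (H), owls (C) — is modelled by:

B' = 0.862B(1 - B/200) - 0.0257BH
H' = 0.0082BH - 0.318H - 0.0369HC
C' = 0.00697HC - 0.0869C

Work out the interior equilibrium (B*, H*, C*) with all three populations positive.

B* ≈ 126, H* ≈ 12.5, C* ≈ 19.3

From dC/dt = 0: 0.00697H* = 0.0869, so H* = 12.5.
From dB/dt = 0: 0.862(1 - B*/200) = 0.0257·12.5, giving B* = 200·(1 - 0.372) = 126.
From dH/dt = 0: 0.0082·126 - 0.318 = 0.0369C*, so C* = 0.712/0.0369 = 19.3.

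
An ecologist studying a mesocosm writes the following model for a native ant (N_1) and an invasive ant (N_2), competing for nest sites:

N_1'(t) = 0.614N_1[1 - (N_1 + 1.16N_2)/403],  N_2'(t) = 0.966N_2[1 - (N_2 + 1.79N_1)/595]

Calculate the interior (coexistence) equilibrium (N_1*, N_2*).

Setting both brackets to zero gives the nullclines N_1 + 1.16N_2 = 403 and 1.79N_1 + N_2 = 595.
Substituting N_2 = 595 - 1.79N_1 into the first: N_1(1 - 1.16·1.79) = 403 - 1.16·595.
So N_1* = -287/-1.08 = 267, and then N_2* = 595 - 1.79·267 = 117.

N_1* ≈ 267, N_2* ≈ 117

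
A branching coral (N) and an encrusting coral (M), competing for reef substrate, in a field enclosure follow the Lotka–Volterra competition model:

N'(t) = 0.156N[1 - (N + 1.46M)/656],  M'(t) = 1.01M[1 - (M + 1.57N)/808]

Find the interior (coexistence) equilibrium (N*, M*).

N* ≈ 405, M* ≈ 172

Setting both brackets to zero gives the nullclines N + 1.46M = 656 and 1.57N + M = 808.
Substituting M = 808 - 1.57N into the first: N(1 - 1.46·1.57) = 656 - 1.46·808.
So N* = -524/-1.29 = 405, and then M* = 808 - 1.57·405 = 172.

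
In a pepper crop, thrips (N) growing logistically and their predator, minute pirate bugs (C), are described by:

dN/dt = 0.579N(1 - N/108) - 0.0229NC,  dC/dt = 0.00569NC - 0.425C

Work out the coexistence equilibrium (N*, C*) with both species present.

From dC/dt = 0 with C > 0: 0.00569N* = 0.425, so N* = 74.7.
Substitute into dN/dt = 0: 0.579(1 - 74.7/108) = 0.0229C*.
The bracket is 0.308, giving C* = 0.179/0.0229 = 7.8.

N* ≈ 74.7, C* ≈ 7.8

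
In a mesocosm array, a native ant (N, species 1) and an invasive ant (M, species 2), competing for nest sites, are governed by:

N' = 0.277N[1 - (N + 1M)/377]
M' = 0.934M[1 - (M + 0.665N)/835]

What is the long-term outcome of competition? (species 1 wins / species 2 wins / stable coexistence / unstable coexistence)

species 2 excludes species 1

Compare the nullcline intercepts: K1/α12 = 377/1 = 377 < K2 = 835; K2/α21 = 835/0.665 = 1260 > K1 = 377.
Since the inequalities point opposite ways, species 2 can invade but species 1 cannot.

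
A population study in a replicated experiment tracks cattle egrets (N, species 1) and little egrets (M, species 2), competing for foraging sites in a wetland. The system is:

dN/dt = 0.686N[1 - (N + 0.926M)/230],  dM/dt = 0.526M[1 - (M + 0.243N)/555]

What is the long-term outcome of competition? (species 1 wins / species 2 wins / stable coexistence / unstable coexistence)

Compare the nullcline intercepts: K1/α12 = 230/0.926 = 248 < K2 = 555; K2/α21 = 555/0.243 = 2280 > K1 = 230.
Since the inequalities point opposite ways, species 2 can invade but species 1 cannot.

species 2 excludes species 1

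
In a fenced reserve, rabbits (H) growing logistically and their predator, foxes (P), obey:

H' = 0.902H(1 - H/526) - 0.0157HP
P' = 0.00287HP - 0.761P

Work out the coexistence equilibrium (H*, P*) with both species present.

H* ≈ 265, P* ≈ 28.5

From dP/dt = 0 with P > 0: 0.00287H* = 0.761, so H* = 265.
Substitute into dH/dt = 0: 0.902(1 - 265/526) = 0.0157P*.
The bracket is 0.496, giving P* = 0.447/0.0157 = 28.5.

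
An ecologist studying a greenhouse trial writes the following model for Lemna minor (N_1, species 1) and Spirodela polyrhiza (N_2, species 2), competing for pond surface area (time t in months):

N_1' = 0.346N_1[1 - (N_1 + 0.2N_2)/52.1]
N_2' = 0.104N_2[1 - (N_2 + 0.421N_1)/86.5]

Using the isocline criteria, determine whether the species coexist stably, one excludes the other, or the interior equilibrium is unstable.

stable coexistence

Compare the nullcline intercepts: K1/α12 = 52.1/0.2 = 260 > K2 = 86.5; K2/α21 = 86.5/0.421 = 205 > K1 = 52.1.
Since both inequalities hold, each species can invade when rare, so the interior equilibrium is stable.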